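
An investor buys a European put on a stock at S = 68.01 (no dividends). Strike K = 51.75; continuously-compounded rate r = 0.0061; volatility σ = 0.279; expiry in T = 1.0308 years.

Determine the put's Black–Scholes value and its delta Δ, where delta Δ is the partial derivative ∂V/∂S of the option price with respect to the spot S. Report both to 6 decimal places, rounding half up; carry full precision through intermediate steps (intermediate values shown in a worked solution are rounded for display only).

price = 1.422166
Δ = -0.129574

σ√T = 0.279·√1.0308 = 0.283264
d₁ = (ln(S/K) + (r+σ²/2)T) / (σ√T) = (ln(68.01/51.75) + (0.0061+0.279²/2)·1.0308) / 0.283264 = (0.273230 + 0.046407) / 0.283264 = 1.128408
d₂ = d₁ − σ√T = 1.128408 − 0.283264 = 0.845144
e^{−rT} = e^{−0.0061·1.0308} = 0.993732
N(−d₁) = 0.129574,  N(−d₂) = 0.199015
Put price V = K·e^{−rT}·N(−d₂) − S·N(−d₁) = 10.234478 − 8.812312 = 1.422166
Δ = −N(−d₁) = -0.129574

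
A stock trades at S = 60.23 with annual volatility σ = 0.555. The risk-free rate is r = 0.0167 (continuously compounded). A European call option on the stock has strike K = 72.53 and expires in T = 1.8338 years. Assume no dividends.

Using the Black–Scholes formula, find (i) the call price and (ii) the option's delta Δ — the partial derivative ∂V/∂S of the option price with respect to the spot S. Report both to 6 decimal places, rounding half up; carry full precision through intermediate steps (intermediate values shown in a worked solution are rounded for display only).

price = 14.454193
Δ = 0.567210

σ√T = 0.555·√1.8338 = 0.751569
d₁ = (ln(S/K) + (r+σ²/2)T) / (σ√T) = (ln(60.23/72.53) + (0.0167+0.555²/2)·1.8338) / 0.751569 = (-0.185830 + 0.313053) / 0.751569 = 0.169276
d₂ = d₁ − σ√T = 0.169276 − 0.751569 = -0.582293
e^{−rT} = e^{−0.0167·1.8338} = 0.969840
N(d₁) = 0.567210,  N(d₂) = 0.280185
Call price V = S·N(d₁) − K·e^{−rT}·N(d₂) = 34.163080 − 19.708887 = 14.454193
Δ = N(d₁) = 0.567210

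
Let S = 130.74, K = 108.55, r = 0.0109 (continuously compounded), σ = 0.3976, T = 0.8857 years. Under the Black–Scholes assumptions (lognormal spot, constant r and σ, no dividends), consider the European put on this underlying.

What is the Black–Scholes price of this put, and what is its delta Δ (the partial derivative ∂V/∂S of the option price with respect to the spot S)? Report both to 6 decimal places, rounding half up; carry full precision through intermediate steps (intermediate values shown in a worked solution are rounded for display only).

price = 8.389516
Δ = -0.238861

σ√T = 0.3976·√0.8857 = 0.374188
d₁ = (ln(S/K) + (r+σ²/2)T) / (σ√T) = (ln(130.74/108.55) + (0.0109+0.3976²/2)·0.8857) / 0.374188 = (0.186000 + 0.079662) / 0.374188 = 0.709970
d₂ = d₁ − σ√T = 0.709970 − 0.374188 = 0.335782
e^{−rT} = e^{−0.0109·0.8857} = 0.990392
N(−d₁) = 0.238861,  N(−d₂) = 0.368518
Put price V = K·e^{−rT}·N(−d₂) − S·N(−d₁) = 39.618254 − 31.228738 = 8.389516
Δ = −N(−d₁) = -0.238861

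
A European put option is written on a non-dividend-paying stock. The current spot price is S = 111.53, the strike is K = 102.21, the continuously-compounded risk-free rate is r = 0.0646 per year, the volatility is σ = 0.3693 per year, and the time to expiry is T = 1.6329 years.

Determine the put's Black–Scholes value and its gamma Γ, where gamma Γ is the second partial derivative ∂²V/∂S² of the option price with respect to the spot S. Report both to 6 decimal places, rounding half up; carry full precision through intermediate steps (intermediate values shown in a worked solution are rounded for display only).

σ√T = 0.3693·√1.6329 = 0.471910
d₁ = (ln(S/K) + (r+σ²/2)T) / (σ√T) = (ln(111.53/102.21) + (0.0646+0.3693²/2)·1.6329) / 0.471910 = (0.087264 + 0.216835) / 0.471910 = 0.644400
d₂ = d₁ − σ√T = 0.644400 − 0.471910 = 0.172490
e^{−rT} = e^{−0.0646·1.6329} = 0.899888
N(−d₁) = 0.259658,  N(−d₂) = 0.431526
Put price V = K·e^{−rT}·N(−d₂) − S·N(−d₁) = 39.690689 − 28.959649 = 10.731041
φ(d₁) = (1/√(2π))·e^{−d₁²/2} = 0.324145
Γ = φ(d₁) / (S·σ·√T) = 0.006159

price = 10.731041
Γ = 0.006159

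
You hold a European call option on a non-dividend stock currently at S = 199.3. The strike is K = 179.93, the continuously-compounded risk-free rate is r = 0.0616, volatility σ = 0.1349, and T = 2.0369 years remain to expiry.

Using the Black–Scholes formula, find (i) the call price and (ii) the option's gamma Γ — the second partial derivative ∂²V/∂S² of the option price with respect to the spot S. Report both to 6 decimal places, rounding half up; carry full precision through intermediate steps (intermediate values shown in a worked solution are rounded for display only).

σ√T = 0.1349·√2.0369 = 0.192529
d₁ = (ln(S/K) + (r+σ²/2)T) / (σ√T) = (ln(199.3/179.93) + (0.0616+0.1349²/2)·2.0369) / 0.192529 = (0.102243 + 0.144007) / 0.192529 = 1.279027
d₂ = d₁ − σ√T = 1.279027 − 0.192529 = 1.086498
e^{−rT} = e^{−0.0616·2.0369} = 0.882080
N(d₁) = 0.899556,  N(d₂) = 0.861371
Call price V = S·N(d₁) − K·e^{−rT}·N(d₂) = 179.281553 − 136.710337 = 42.571216
φ(d₁) = (1/√(2π))·e^{−d₁²/2} = 0.176067
Γ = φ(d₁) / (S·σ·√T) = 0.004589

price = 42.571216
Γ = 0.004589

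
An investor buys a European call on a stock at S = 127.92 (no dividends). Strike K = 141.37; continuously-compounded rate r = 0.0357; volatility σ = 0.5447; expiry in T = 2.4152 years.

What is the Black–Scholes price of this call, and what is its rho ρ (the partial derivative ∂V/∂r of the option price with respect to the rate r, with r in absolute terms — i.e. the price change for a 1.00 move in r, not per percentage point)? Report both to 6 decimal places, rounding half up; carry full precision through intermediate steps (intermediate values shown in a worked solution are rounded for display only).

price = 41.353911
ρ = 103.412638

σ√T = 0.5447·√2.4152 = 0.846514
d₁ = (ln(S/K) + (r+σ²/2)T) / (σ√T) = (ln(127.92/141.37) + (0.0357+0.5447²/2)·2.4152) / 0.846514 = (-0.099975 + 0.444515) / 0.846514 = 0.407010
d₂ = d₁ − σ√T = 0.407010 − 0.846514 = -0.439503
e^{−rT} = e^{−0.0357·2.4152} = 0.917390
N(d₁) = 0.658000,  N(d₂) = 0.330148
Call price V = S·N(d₁) − K·e^{−rT}·N(d₂) = 84.171334 − 42.817422 = 41.353911
ρ = K·T·e^{−rT}·N(d₂) = 103.412638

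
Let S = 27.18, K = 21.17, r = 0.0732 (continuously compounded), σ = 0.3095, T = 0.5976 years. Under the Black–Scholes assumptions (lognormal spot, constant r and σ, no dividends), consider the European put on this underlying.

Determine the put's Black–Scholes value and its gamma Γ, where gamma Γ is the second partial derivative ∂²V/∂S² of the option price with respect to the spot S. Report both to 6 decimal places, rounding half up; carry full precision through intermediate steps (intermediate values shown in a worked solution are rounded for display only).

σ√T = 0.3095·√0.5976 = 0.239258
d₁ = (ln(S/K) + (r+σ²/2)T) / (σ√T) = (ln(27.18/21.17) + (0.0732+0.3095²/2)·0.5976) / 0.239258 = (0.249896 + 0.072366) / 0.239258 = 1.346927
d₂ = d₁ − σ√T = 1.346927 − 0.239258 = 1.107670
e^{−rT} = e^{−0.0732·0.5976} = 0.957199
N(−d₁) = 0.089002,  N(−d₂) = 0.134002
Put price V = K·e^{−rT}·N(−d₂) − S·N(−d₁) = 2.715408 − 2.419069 = 0.296338
φ(d₁) = (1/√(2π))·e^{−d₁²/2} = 0.161049
Γ = φ(d₁) / (S·σ·√T) = 0.024765

price = 0.296338
Γ = 0.024765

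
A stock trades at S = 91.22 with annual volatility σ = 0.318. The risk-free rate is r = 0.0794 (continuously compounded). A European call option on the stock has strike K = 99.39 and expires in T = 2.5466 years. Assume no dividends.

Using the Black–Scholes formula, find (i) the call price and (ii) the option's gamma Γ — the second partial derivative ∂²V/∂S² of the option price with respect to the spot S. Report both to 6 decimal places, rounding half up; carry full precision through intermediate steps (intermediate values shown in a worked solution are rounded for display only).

price = 22.721978
Γ = 0.007669

σ√T = 0.318·√2.5466 = 0.507467
d₁ = (ln(S/K) + (r+σ²/2)T) / (σ√T) = (ln(91.22/99.39) + (0.0794+0.318²/2)·2.5466) / 0.507467 = (-0.085777 + 0.330961) / 0.507467 = 0.483153
d₂ = d₁ − σ√T = 0.483153 − 0.507467 = -0.024314
e^{−rT} = e^{−0.0794·2.5466} = 0.816931
N(d₁) = 0.685506,  N(d₂) = 0.490301
Call price V = S·N(d₁) − K·e^{−rT}·N(d₂) = 62.531890 − 39.809912 = 22.721978
φ(d₁) = (1/√(2π))·e^{−d₁²/2} = 0.354993
Γ = φ(d₁) / (S·σ·√T) = 0.007669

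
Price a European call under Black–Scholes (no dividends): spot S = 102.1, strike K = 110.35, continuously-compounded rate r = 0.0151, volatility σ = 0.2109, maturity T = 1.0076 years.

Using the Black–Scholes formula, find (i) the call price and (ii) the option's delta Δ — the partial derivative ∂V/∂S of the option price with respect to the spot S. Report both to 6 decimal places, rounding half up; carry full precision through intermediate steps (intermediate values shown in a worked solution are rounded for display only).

σ√T = 0.2109·√1.0076 = 0.211700
d₁ = (ln(S/K) + (r+σ²/2)T) / (σ√T) = (ln(102.1/110.35) + (0.0151+0.2109²/2)·1.0076) / 0.211700 = (-0.077704 + 0.037623) / 0.211700 = -0.189330
d₂ = d₁ − σ√T = -0.189330 − 0.211700 = -0.401030
e^{−rT} = e^{−0.0151·1.0076} = 0.984900
N(d₁) = 0.424917,  N(d₂) = 0.344199
Call price V = S·N(d₁) − K·e^{−rT}·N(d₂) = 43.384020 − 37.408832 = 5.975188
Δ = N(d₁) = 0.424917

price = 5.975188
Δ = 0.424917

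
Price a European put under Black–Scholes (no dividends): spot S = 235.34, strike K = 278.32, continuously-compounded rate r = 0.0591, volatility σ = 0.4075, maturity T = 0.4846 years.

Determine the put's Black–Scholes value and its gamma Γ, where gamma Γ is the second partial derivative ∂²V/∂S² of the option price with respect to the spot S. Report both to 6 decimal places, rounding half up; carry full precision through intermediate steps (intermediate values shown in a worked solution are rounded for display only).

σ√T = 0.4075·√0.4846 = 0.283674
d₁ = (ln(S/K) + (r+σ²/2)T) / (σ√T) = (ln(235.34/278.32) + (0.0591+0.4075²/2)·0.4846) / 0.283674 = (-0.167740 + 0.068875) / 0.283674 = -0.348516
d₂ = d₁ − σ√T = -0.348516 − 0.283674 = -0.632190
e^{−rT} = e^{−0.0591·0.4846} = 0.971766
N(−d₁) = 0.636274,  N(−d₂) = 0.736369
Put price V = K·e^{−rT}·N(−d₂) − S·N(−d₁) = 199.159760 − 149.740667 = 49.419093
φ(d₁) = (1/√(2π))·e^{−d₁²/2} = 0.375435
Γ = φ(d₁) / (S·σ·√T) = 0.005624

price = 49.419093
Γ = 0.005624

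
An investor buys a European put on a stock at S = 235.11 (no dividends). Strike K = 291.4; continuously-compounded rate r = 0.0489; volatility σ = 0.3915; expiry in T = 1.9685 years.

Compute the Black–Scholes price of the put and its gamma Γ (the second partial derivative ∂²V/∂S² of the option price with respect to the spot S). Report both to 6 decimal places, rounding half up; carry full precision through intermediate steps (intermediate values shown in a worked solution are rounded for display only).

σ√T = 0.3915·√1.9685 = 0.549287
d₁ = (ln(S/K) + (r+σ²/2)T) / (σ√T) = (ln(235.11/291.4) + (0.0489+0.3915²/2)·1.9685) / 0.549287 = (-0.214643 + 0.247118) / 0.549287 = 0.059121
d₂ = d₁ − σ√T = 0.059121 − 0.549287 = -0.490166
e^{−rT} = e^{−0.0489·1.9685} = 0.908228
N(−d₁) = 0.476428,  N(−d₂) = 0.687992
Put price V = K·e^{−rT}·N(−d₂) − S·N(−d₁) = 182.082323 − 112.012947 = 70.069376
φ(d₁) = (1/√(2π))·e^{−d₁²/2} = 0.398246
Γ = φ(d₁) / (S·σ·√T) = 0.003084

price = 70.069376
Γ = 0.003084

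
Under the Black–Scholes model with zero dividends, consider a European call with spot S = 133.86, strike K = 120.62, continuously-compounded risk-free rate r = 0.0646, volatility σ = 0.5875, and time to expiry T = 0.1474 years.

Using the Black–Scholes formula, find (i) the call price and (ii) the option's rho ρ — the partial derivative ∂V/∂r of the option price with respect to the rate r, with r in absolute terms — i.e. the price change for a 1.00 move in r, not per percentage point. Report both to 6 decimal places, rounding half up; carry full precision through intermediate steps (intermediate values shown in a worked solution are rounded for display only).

σ√T = 0.5875·√0.1474 = 0.225557
d₁ = (ln(S/K) + (r+σ²/2)T) / (σ√T) = (ln(133.86/120.62) + (0.0646+0.5875²/2)·0.1474) / 0.225557 = (0.104149 + 0.034960) / 0.225557 = 0.616737
d₂ = d₁ − σ√T = 0.616737 − 0.225557 = 0.391180
e^{−rT} = e^{−0.0646·0.1474} = 0.990523
N(d₁) = 0.731296,  N(d₂) = 0.652168
Call price V = S·N(d₁) − K·e^{−rT}·N(d₂) = 97.891265 − 77.918990 = 19.972274
ρ = K·T·e^{−rT}·N(d₂) = 11.485259

price = 19.972274
ρ = 11.485259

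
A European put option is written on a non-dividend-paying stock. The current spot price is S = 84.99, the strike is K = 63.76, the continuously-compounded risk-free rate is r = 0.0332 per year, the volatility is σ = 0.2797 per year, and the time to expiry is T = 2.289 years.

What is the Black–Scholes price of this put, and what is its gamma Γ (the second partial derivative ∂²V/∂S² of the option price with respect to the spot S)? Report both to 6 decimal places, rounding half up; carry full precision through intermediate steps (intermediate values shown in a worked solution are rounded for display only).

price = 3.202862
Γ = 0.006255

σ√T = 0.2797·√2.289 = 0.423170
d₁ = (ln(S/K) + (r+σ²/2)T) / (σ√T) = (ln(84.99/63.76) + (0.0332+0.2797²/2)·2.289) / 0.423170 = (0.287408 + 0.165531) / 0.423170 = 1.070346
d₂ = d₁ − σ√T = 1.070346 − 0.423170 = 0.647176
e^{−rT} = e^{−0.0332·2.289} = 0.926821
N(−d₁) = 0.142232,  N(−d₂) = 0.258759
Put price V = K·e^{−rT}·N(−d₂) − S·N(−d₁) = 15.291135 − 12.088273 = 3.202862
φ(d₁) = (1/√(2π))·e^{−d₁²/2} = 0.224977
Γ = φ(d₁) / (S·σ·√T) = 0.006255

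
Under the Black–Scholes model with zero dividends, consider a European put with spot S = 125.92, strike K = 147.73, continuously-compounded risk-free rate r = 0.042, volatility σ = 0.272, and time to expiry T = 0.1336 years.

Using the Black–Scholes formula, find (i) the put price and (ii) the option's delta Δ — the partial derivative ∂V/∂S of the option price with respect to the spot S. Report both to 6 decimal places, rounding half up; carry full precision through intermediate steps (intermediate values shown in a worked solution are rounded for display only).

σ√T = 0.272·√0.1336 = 0.099420
d₁ = (ln(S/K) + (r+σ²/2)T) / (σ√T) = (ln(125.92/147.73) + (0.042+0.272²/2)·0.1336) / 0.099420 = (-0.159739 + 0.010553) / 0.099420 = -1.500571
d₂ = d₁ − σ√T = -1.500571 − 0.099420 = -1.599990
e^{−rT} = e^{−0.042·0.1336} = 0.994405
N(−d₁) = 0.933267,  N(−d₂) = 0.945200
Put price V = K·e^{−rT}·N(−d₂) − S·N(−d₁) = 138.853018 − 117.516939 = 21.336079
Δ = −N(−d₁) = -0.933267

price = 21.336079
Δ = -0.933267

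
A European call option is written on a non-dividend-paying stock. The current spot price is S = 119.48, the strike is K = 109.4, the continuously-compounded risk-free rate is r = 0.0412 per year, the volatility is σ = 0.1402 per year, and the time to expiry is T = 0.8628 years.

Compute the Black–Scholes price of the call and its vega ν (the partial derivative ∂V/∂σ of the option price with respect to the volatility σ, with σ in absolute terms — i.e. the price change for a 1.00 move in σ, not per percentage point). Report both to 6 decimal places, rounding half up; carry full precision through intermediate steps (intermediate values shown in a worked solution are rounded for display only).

price = 15.238533
ν = 26.454759

σ√T = 0.1402·√0.8628 = 0.130228
d₁ = (ln(S/K) + (r+σ²/2)T) / (σ√T) = (ln(119.48/109.4) + (0.0412+0.1402²/2)·0.8628) / 0.130228 = (0.088138 + 0.044027) / 0.130228 = 1.014878
d₂ = d₁ − σ√T = 1.014878 − 0.130228 = 0.884650
e^{−rT} = e^{−0.0412·0.8628} = 0.965077
N(d₁) = 0.844918,  N(d₂) = 0.811827
Call price V = S·N(d₁) − K·e^{−rT}·N(d₂) = 100.950790 − 85.712257 = 15.238533
φ(d₁) = (1/√(2π))·e^{−d₁²/2} = 0.238371
ν = S·φ(d₁)·√T = 26.454759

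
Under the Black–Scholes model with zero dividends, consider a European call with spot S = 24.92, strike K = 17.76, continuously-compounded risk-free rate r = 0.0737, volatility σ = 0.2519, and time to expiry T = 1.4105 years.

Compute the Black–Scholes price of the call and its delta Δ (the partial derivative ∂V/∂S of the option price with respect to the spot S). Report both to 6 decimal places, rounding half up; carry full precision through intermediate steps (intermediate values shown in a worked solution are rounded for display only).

price = 9.095405
Δ = 0.948373

σ√T = 0.2519·√1.4105 = 0.299168
d₁ = (ln(S/K) + (r+σ²/2)T) / (σ√T) = (ln(24.92/17.76) + (0.0737+0.2519²/2)·1.4105) / 0.299168 = (0.338722 + 0.148705) / 0.299168 = 1.629275
d₂ = d₁ − σ√T = 1.629275 − 0.299168 = 1.330107
e^{−rT} = e^{−0.0737·1.4105} = 0.901267
N(d₁) = 0.948373,  N(d₂) = 0.908259
Call price V = S·N(d₁) − K·e^{−rT}·N(d₂) = 23.633445 − 14.538040 = 9.095405
Δ = N(d₁) = 0.948373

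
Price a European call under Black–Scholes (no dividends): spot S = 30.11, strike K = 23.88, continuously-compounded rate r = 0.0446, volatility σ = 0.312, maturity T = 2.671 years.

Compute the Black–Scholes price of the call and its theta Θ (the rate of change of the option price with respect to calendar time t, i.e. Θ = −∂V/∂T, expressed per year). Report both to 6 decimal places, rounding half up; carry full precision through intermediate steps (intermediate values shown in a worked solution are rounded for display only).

price = 10.755444
Θ = -1.366074

σ√T = 0.312·√2.671 = 0.509908
d₁ = (ln(S/K) + (r+σ²/2)T) / (σ√T) = (ln(30.11/23.88) + (0.0446+0.312²/2)·2.671) / 0.509908 = (0.231816 + 0.249130) / 0.509908 = 0.943201
d₂ = d₁ − σ√T = 0.943201 − 0.509908 = 0.433294
e^{−rT} = e^{−0.0446·2.671} = 0.887695
N(d₁) = 0.827211,  N(d₂) = 0.667599
Call price V = S·N(d₁) − K·e^{−rT}·N(d₂) = 24.907324 − 14.151880 = 10.755444
φ(d₁) = (1/√(2π))·e^{−d₁²/2} = 0.255699
Θ = −S·φ(d₁)·σ/(2√T) − r·K·e^{−rT}·N(d₂) = −0.734900 − 0.631174 = -1.366074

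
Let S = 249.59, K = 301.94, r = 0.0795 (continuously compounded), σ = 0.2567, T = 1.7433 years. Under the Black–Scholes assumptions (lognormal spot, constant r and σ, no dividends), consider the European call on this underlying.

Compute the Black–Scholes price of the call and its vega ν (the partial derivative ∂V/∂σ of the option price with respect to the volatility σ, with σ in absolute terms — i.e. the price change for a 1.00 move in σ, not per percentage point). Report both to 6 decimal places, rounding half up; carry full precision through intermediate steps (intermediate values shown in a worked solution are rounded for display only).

σ√T = 0.2567·√1.7433 = 0.338932
d₁ = (ln(S/K) + (r+σ²/2)T) / (σ√T) = (ln(249.59/301.94) + (0.0795+0.2567²/2)·1.7433) / 0.338932 = (-0.190409 + 0.196030) / 0.338932 = 0.016584
d₂ = d₁ − σ√T = 0.016584 − 0.338932 = -0.322347
e^{−rT} = e^{−0.0795·1.7433} = 0.870583
N(d₁) = 0.506616,  N(d₂) = 0.373595
Call price V = S·N(d₁) − K·e^{−rT}·N(d₂) = 126.446238 − 98.204536 = 28.241702
φ(d₁) = (1/√(2π))·e^{−d₁²/2} = 0.398887
ν = S·φ(d₁)·√T = 131.450908

price = 28.241702
ν = 131.450908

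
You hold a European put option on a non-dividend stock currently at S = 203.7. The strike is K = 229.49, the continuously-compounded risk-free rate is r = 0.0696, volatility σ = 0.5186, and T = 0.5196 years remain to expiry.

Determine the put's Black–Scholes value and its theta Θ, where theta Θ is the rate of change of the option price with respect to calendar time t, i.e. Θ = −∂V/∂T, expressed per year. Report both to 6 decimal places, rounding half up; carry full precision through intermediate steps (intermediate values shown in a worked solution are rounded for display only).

σ√T = 0.5186·√0.5196 = 0.373824
d₁ = (ln(S/K) + (r+σ²/2)T) / (σ√T) = (ln(203.7/229.49) + (0.0696+0.5186²/2)·0.5196) / 0.373824 = (-0.119211 + 0.106036) / 0.373824 = -0.035243
d₂ = d₁ − σ√T = -0.035243 − 0.373824 = -0.409067
e^{−rT} = e^{−0.0696·0.5196} = 0.964482
N(−d₁) = 0.514057,  N(−d₂) = 0.658755
Put price V = K·e^{−rT}·N(−d₂) − S·N(−d₁) = 145.808117 − 104.713443 = 41.094674
φ(d₁) = (1/√(2π))·e^{−d₁²/2} = 0.398695
Θ = −S·φ(d₁)·σ/(2√T) + r·K·e^{−rT}·N(−d₂) = −29.214558 + 10.148245 = -19.066313

price = 41.094674
Θ = -19.066313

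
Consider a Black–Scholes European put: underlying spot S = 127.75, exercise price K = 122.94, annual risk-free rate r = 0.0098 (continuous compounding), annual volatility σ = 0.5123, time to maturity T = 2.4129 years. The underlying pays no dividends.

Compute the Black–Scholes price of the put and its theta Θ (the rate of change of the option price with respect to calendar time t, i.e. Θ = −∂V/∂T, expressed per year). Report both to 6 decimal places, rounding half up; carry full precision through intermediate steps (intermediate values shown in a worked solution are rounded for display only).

price = 34.592387
Θ = -6.768644

σ√T = 0.5123·√2.4129 = 0.795782
d₁ = (ln(S/K) + (r+σ²/2)T) / (σ√T) = (ln(127.75/122.94) + (0.0098+0.5123²/2)·2.4129) / 0.795782 = (0.038379 + 0.340281) / 0.795782 = 0.475833
d₂ = d₁ − σ√T = 0.475833 − 0.795782 = -0.319948
e^{−rT} = e^{−0.0098·2.4129} = 0.976631
N(−d₁) = 0.317097,  N(−d₂) = 0.625496
Put price V = K·e^{−rT}·N(−d₂) − S·N(−d₁) = 75.101469 − 40.509082 = 34.592387
φ(d₁) = (1/√(2π))·e^{−d₁²/2} = 0.356241
Θ = −S·φ(d₁)·σ/(2√T) + r·K·e^{−rT}·N(−d₂) = −7.504638 + 0.735994 = -6.768644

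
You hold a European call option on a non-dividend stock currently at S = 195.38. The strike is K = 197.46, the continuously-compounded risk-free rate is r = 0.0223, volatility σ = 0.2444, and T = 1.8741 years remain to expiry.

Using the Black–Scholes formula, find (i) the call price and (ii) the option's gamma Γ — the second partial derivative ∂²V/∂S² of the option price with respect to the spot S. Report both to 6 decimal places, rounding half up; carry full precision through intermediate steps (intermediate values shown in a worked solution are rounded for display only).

price = 28.670115
Γ = 0.005899

σ√T = 0.2444·√1.8741 = 0.334578
d₁ = (ln(S/K) + (r+σ²/2)T) / (σ√T) = (ln(195.38/197.46) + (0.0223+0.2444²/2)·1.8741) / 0.334578 = (-0.010590 + 0.097764) / 0.334578 = 0.260549
d₂ = d₁ − σ√T = 0.260549 − 0.334578 = -0.074029
e^{−rT} = e^{−0.0223·1.8741} = 0.959069
N(d₁) = 0.602780,  N(d₂) = 0.470494
Call price V = S·N(d₁) − K·e^{−rT}·N(d₂) = 117.771135 − 89.101020 = 28.670115
φ(d₁) = (1/√(2π))·e^{−d₁²/2} = 0.385628
Γ = φ(d₁) / (S·σ·√T) = 0.005899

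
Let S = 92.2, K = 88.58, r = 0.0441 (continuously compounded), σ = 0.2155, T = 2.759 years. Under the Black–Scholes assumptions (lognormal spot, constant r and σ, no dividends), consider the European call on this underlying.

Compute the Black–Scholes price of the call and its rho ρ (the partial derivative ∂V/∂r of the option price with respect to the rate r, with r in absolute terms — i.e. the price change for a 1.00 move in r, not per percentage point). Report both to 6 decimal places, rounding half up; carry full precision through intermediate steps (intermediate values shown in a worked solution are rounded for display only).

price = 20.202543
ρ = 131.461768

σ√T = 0.2155·√2.759 = 0.357951
d₁ = (ln(S/K) + (r+σ²/2)T) / (σ√T) = (ln(92.2/88.58) + (0.0441+0.2155²/2)·2.759) / 0.357951 = (0.040054 + 0.185736) / 0.357951 = 0.630786
d₂ = d₁ − σ√T = 0.630786 − 0.357951 = 0.272835
e^{−rT} = e^{−0.0441·2.759} = 0.885439
N(d₁) = 0.735910,  N(d₂) = 0.607510
Call price V = S·N(d₁) − K·e^{−rT}·N(d₂) = 67.850882 − 47.648339 = 20.202543
ρ = K·T·e^{−rT}·N(d₂) = 131.461768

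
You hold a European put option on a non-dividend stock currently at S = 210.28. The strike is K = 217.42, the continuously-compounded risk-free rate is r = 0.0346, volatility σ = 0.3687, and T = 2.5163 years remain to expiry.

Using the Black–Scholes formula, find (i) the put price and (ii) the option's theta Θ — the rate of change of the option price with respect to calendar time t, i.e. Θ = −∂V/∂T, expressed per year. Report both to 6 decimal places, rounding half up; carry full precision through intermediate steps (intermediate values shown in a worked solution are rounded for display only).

σ√T = 0.3687·√2.5163 = 0.584863
d₁ = (ln(S/K) + (r+σ²/2)T) / (σ√T) = (ln(210.28/217.42) + (0.0346+0.3687²/2)·2.5163) / 0.584863 = (-0.033391 + 0.258097) / 0.584863 = 0.384202
d₂ = d₁ − σ√T = 0.384202 − 0.584863 = -0.200661
e^{−rT} = e^{−0.0346·2.5163} = 0.916618
N(−d₁) = 0.350414,  N(−d₂) = 0.579518
Put price V = K·e^{−rT}·N(−d₂) − S·N(−d₁) = 115.492900 − 73.685150 = 41.807750
φ(d₁) = (1/√(2π))·e^{−d₁²/2} = 0.370558
Θ = −S·φ(d₁)·σ/(2√T) + r·K·e^{−rT}·N(−d₂) = −9.055588 + 3.996054 = -5.059533

price = 41.807750
Θ = -5.059533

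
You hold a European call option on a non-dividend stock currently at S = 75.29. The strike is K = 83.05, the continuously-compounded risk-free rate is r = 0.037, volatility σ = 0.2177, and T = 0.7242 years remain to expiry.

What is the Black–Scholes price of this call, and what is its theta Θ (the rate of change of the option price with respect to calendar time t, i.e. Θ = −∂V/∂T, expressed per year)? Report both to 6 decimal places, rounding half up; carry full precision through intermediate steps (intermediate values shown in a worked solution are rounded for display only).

σ√T = 0.2177·√0.7242 = 0.185263
d₁ = (ln(S/K) + (r+σ²/2)T) / (σ√T) = (ln(75.29/83.05) + (0.037+0.2177²/2)·0.7242) / 0.185263 = (-0.098096 + 0.043957) / 0.185263 = -0.292228
d₂ = d₁ − σ√T = -0.292228 − 0.185263 = -0.477491
e^{−rT} = e^{−0.037·0.7242} = 0.973560
N(d₁) = 0.385056,  N(d₂) = 0.316506
Call price V = S·N(d₁) − K·e^{−rT}·N(d₂) = 28.990864 − 25.590856 = 3.400007
φ(d₁) = (1/√(2π))·e^{−d₁²/2} = 0.382266
Θ = −S·φ(d₁)·σ/(2√T) − r·K·e^{−rT}·N(d₂) = −3.681313 − 0.946862 = -4.628174

price = 3.400007
Θ = -4.628174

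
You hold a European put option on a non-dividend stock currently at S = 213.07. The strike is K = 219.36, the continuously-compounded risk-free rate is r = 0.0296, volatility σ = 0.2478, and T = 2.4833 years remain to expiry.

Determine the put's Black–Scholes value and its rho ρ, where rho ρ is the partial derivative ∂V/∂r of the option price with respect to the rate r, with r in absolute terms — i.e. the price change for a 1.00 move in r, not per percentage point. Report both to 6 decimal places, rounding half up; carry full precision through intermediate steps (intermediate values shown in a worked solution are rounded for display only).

price = 27.844893
ρ = -269.506852

σ√T = 0.2478·√2.4833 = 0.390495
d₁ = (ln(S/K) + (r+σ²/2)T) / (σ√T) = (ln(213.07/219.36) + (0.0296+0.2478²/2)·2.4833) / 0.390495 = (-0.029093 + 0.149749) / 0.390495 = 0.308981
d₂ = d₁ − σ√T = 0.308981 − 0.390495 = -0.081515
e^{−rT} = e^{−0.0296·2.4833} = 0.929131
N(−d₁) = 0.378668,  N(−d₂) = 0.532484
Put price V = K·e^{−rT}·N(−d₂) − S·N(−d₁) = 108.527706 − 80.682813 = 27.844893
ρ = −K·T·e^{−rT}·N(−d₂) = -269.506852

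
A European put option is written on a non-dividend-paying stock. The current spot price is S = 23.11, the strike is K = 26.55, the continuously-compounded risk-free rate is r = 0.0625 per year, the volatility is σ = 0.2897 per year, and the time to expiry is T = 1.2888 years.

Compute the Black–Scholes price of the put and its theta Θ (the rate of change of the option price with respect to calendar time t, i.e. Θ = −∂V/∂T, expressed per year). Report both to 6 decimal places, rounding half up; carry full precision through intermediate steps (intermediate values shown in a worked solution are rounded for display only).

price = 3.849769
Θ = -0.206217

σ√T = 0.2897·√1.2888 = 0.328883
d₁ = (ln(S/K) + (r+σ²/2)T) / (σ√T) = (ln(23.11/26.55) + (0.0625+0.2897²/2)·1.2888) / 0.328883 = (-0.138764 + 0.134632) / 0.328883 = -0.012565
d₂ = d₁ − σ√T = -0.012565 − 0.328883 = -0.341448
e^{−rT} = e^{−0.0625·1.2888} = 0.922609
N(−d₁) = 0.505013,  N(−d₂) = 0.633617
Put price V = K·e^{−rT}·N(−d₂) − S·N(−d₁) = 15.520608 − 11.670839 = 3.849769
φ(d₁) = (1/√(2π))·e^{−d₁²/2} = 0.398911
Θ = −S·φ(d₁)·σ/(2√T) + r·K·e^{−rT}·N(−d₂) = −1.176255 + 0.970038 = -0.206217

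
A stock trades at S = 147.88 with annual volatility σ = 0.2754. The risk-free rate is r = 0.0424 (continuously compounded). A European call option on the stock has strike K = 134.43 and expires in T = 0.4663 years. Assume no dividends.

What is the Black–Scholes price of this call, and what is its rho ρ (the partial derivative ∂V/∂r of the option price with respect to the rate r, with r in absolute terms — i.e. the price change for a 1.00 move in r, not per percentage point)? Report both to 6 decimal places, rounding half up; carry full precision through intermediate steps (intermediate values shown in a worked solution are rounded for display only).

price = 20.412659
ρ = 42.886720

σ√T = 0.2754·√0.4663 = 0.188060
d₁ = (ln(S/K) + (r+σ²/2)T) / (σ√T) = (ln(147.88/134.43) + (0.0424+0.2754²/2)·0.4663) / 0.188060 = (0.095358 + 0.037454) / 0.188060 = 0.706221
d₂ = d₁ − σ√T = 0.706221 − 0.188060 = 0.518161
e^{−rT} = e^{−0.0424·0.4663} = 0.980423
N(d₁) = 0.759975,  N(d₂) = 0.697827
Call price V = S·N(d₁) − K·e^{−rT}·N(d₂) = 112.385038 − 91.972379 = 20.412659
ρ = K·T·e^{−rT}·N(d₂) = 42.886720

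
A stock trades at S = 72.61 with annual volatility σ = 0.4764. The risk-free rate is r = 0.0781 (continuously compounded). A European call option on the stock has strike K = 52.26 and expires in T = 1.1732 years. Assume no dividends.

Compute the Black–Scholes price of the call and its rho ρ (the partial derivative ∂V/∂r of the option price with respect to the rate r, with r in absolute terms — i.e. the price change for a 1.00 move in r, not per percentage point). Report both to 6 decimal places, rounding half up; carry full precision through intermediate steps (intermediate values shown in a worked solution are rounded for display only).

price = 28.411122
ρ = 39.787008

σ√T = 0.4764·√1.1732 = 0.516010
d₁ = (ln(S/K) + (r+σ²/2)T) / (σ√T) = (ln(72.61/52.26) + (0.0781+0.4764²/2)·1.1732) / 0.516010 = (0.328871 + 0.224760) / 0.516010 = 1.072909
d₂ = d₁ − σ√T = 1.072909 − 0.516010 = 0.556899
e^{−rT} = e^{−0.0781·1.1732} = 0.912446
N(d₁) = 0.858344,  N(d₂) = 0.711202
Call price V = S·N(d₁) − K·e^{−rT}·N(d₂) = 62.324357 − 33.913236 = 28.411122
ρ = K·T·e^{−rT}·N(d₂) = 39.787008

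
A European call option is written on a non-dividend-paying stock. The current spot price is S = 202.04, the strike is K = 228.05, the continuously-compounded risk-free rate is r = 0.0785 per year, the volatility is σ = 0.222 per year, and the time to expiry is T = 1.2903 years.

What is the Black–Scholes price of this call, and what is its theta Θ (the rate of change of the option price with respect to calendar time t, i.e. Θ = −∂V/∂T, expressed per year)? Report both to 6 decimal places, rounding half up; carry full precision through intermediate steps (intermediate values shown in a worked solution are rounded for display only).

price = 18.516372
Θ = -14.644596

σ√T = 0.222·√1.2903 = 0.252173
d₁ = (ln(S/K) + (r+σ²/2)T) / (σ√T) = (ln(202.04/228.05) + (0.0785+0.222²/2)·1.2903) / 0.252173 = (-0.121099 + 0.133084) / 0.252173 = 0.047527
d₂ = d₁ − σ√T = 0.047527 − 0.252173 = -0.204646
e^{−rT} = e^{−0.0785·1.2903} = 0.903672
N(d₁) = 0.518953,  N(d₂) = 0.418924
Call price V = S·N(d₁) − K·e^{−rT}·N(d₂) = 104.849311 − 86.332939 = 18.516372
φ(d₁) = (1/√(2π))·e^{−d₁²/2} = 0.398492
Θ = −S·φ(d₁)·σ/(2√T) − r·K·e^{−rT}·N(d₂) = −7.867460 − 6.777136 = -14.644596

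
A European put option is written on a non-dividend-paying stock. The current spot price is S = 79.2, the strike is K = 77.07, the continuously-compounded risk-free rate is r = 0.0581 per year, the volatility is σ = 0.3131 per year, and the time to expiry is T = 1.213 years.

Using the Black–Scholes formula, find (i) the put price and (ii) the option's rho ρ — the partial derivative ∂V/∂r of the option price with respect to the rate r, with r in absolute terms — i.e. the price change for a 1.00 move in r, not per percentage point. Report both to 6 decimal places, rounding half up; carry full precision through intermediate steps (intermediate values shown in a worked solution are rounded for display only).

price = 7.057731
ρ = -39.711506

σ√T = 0.3131·√1.213 = 0.344837
d₁ = (ln(S/K) + (r+σ²/2)T) / (σ√T) = (ln(79.2/77.07) + (0.0581+0.3131²/2)·1.213) / 0.344837 = (0.027262 + 0.129931) / 0.344837 = 0.455850
d₂ = d₁ − σ√T = 0.455850 − 0.344837 = 0.111013
e^{−rT} = e^{−0.0581·1.213} = 0.931951
N(−d₁) = 0.324249,  N(−d₂) = 0.455803
Put price V = K·e^{−rT}·N(−d₂) − S·N(−d₁) = 32.738257 − 25.680526 = 7.057731
ρ = −K·T·e^{−rT}·N(−d₂) = -39.711506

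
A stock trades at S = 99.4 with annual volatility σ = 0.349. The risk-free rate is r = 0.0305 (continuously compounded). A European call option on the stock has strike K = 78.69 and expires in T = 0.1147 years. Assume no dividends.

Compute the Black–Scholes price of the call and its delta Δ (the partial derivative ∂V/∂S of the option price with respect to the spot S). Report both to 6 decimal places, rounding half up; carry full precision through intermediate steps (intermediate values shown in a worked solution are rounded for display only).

price = 21.071811
Δ = 0.980555

σ√T = 0.349·√0.1147 = 0.118197
d₁ = (ln(S/K) + (r+σ²/2)T) / (σ√T) = (ln(99.4/78.69) + (0.0305+0.349²/2)·0.1147) / 0.118197 = (0.233636 + 0.010484) / 0.118197 = 2.065359
d₂ = d₁ − σ√T = 2.065359 − 0.118197 = 1.947162
e^{−rT} = e^{−0.0305·0.1147} = 0.996508
N(d₁) = 0.980555,  N(d₂) = 0.974242
Call price V = S·N(d₁) − K·e^{−rT}·N(d₂) = 97.467216 − 76.395405 = 21.071811
Δ = N(d₁) = 0.980555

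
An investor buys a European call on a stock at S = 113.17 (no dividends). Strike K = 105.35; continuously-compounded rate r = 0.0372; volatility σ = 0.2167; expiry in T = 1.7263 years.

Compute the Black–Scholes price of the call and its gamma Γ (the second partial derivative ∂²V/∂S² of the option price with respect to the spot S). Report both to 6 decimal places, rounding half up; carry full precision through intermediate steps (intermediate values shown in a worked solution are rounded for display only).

σ√T = 0.2167·√1.7263 = 0.284719
d₁ = (ln(S/K) + (r+σ²/2)T) / (σ√T) = (ln(113.17/105.35) + (0.0372+0.2167²/2)·1.7263) / 0.284719 = (0.071603 + 0.104751) / 0.284719 = 0.619395
d₂ = d₁ − σ√T = 0.619395 − 0.284719 = 0.334676
e^{−rT} = e^{−0.0372·1.7263} = 0.937800
N(d₁) = 0.732172,  N(d₂) = 0.631065
Call price V = S·N(d₁) − K·e^{−rT}·N(d₂) = 82.859913 − 62.347514 = 20.512398
φ(d₁) = (1/√(2π))·e^{−d₁²/2} = 0.329307
Γ = φ(d₁) / (S·σ·√T) = 0.010220

price = 20.512398
Γ = 0.010220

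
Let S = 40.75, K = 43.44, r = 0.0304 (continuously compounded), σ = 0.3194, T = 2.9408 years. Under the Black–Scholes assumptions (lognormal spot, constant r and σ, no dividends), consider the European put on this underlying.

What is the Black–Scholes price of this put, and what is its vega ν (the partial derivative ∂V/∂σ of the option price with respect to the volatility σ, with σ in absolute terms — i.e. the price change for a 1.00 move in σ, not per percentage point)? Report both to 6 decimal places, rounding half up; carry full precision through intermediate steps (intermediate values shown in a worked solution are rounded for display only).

σ√T = 0.3194·√2.9408 = 0.547731
d₁ = (ln(S/K) + (r+σ²/2)T) / (σ√T) = (ln(40.75/43.44) + (0.0304+0.3194²/2)·2.9408) / 0.547731 = (-0.063925 + 0.239405) / 0.547731 = 0.320377
d₂ = d₁ − σ√T = 0.320377 − 0.547731 = -0.227355
e^{−rT} = e^{−0.0304·2.9408} = 0.914479
N(−d₁) = 0.374341,  N(−d₂) = 0.589926
Put price V = K·e^{−rT}·N(−d₂) − S·N(−d₁) = 23.434805 − 15.254413 = 8.180392
φ(d₁) = (1/√(2π))·e^{−d₁²/2} = 0.378985
ν = S·φ(d₁)·√T = 26.483914

price = 8.180392
ν = 26.483914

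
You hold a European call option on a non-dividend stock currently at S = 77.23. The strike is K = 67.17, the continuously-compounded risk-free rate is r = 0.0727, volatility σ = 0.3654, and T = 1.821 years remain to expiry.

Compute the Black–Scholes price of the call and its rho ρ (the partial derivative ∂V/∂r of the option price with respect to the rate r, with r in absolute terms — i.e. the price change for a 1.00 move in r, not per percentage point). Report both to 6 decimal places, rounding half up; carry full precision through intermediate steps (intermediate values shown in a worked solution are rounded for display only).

σ√T = 0.3654·√1.821 = 0.493087
d₁ = (ln(S/K) + (r+σ²/2)T) / (σ√T) = (ln(77.23/67.17) + (0.0727+0.3654²/2)·1.821) / 0.493087 = (0.139561 + 0.253954) / 0.493087 = 0.798065
d₂ = d₁ − σ√T = 0.798065 − 0.493087 = 0.304978
e^{−rT} = e^{−0.0727·1.821} = 0.876002
N(d₁) = 0.787584,  N(d₂) = 0.619808
Call price V = S·N(d₁) − K·e^{−rT}·N(d₂) = 60.825078 − 36.470192 = 24.354886
ρ = K·T·e^{−rT}·N(d₂) = 66.412220

price = 24.354886
ρ = 66.412220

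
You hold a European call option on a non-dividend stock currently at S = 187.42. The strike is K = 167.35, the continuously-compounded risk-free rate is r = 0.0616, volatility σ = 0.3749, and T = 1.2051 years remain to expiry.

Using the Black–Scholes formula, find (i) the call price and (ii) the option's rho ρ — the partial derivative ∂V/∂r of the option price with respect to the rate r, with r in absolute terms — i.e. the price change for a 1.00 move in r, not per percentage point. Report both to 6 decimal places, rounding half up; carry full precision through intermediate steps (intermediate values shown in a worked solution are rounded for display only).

price = 46.766151
ρ = 112.090786

σ√T = 0.3749·√1.2051 = 0.411554
d₁ = (ln(S/K) + (r+σ²/2)T) / (σ√T) = (ln(187.42/167.35) + (0.0616+0.3749²/2)·1.2051) / 0.411554 = (0.113265 + 0.158923) / 0.411554 = 0.661364
d₂ = d₁ − σ√T = 0.661364 − 0.411554 = 0.249810
e^{−rT} = e^{−0.0616·1.2051} = 0.928454
N(d₁) = 0.745811,  N(d₂) = 0.598633
Call price V = S·N(d₁) − K·e^{−rT}·N(d₂) = 139.779832 − 93.013680 = 46.766151
ρ = K·T·e^{−rT}·N(d₂) = 112.090786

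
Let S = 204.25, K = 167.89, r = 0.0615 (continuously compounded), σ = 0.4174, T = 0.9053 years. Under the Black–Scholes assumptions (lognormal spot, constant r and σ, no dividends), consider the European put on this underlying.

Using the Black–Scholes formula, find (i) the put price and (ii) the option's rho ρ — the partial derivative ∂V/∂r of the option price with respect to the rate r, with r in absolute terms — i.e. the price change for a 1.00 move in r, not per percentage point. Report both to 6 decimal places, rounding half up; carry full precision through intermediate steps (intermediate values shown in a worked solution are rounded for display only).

σ√T = 0.4174·√0.9053 = 0.397145
d₁ = (ln(S/K) + (r+σ²/2)T) / (σ√T) = (ln(204.25/167.89) + (0.0615+0.4174²/2)·0.9053) / 0.397145 = (0.196036 + 0.134538) / 0.397145 = 0.832376
d₂ = d₁ − σ√T = 0.832376 − 0.397145 = 0.435231
e^{−rT} = e^{−0.0615·0.9053} = 0.945846
N(−d₁) = 0.202598,  N(−d₂) = 0.331697
Put price V = K·e^{−rT}·N(−d₂) − S·N(−d₁) = 52.672873 − 41.380725 = 11.292148
ρ = −K·T·e^{−rT}·N(−d₂) = -47.684752

price = 11.292148
ρ = -47.684752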